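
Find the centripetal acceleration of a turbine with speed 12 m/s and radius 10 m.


Given: v = 12 m/s, r = 10 m
Using a_c = v^2 / r
a_c = 12^2 / 10
a_c = 144 / 10
a_c = 72/5 m/s^2

72/5 m/s^2


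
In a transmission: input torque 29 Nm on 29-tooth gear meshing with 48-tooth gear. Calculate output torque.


Given: N1 = 29, N2 = 48, T1 = 29 Nm
Using T2/T1 = N2/N1
T2 = T1 * N2 / N1
T2 = 29 * 48 / 29
T2 = 1392 / 29
T2 = 48 Nm

48 Nm


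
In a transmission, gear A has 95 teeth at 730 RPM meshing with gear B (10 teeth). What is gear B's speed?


Given: N1 = 95 teeth, w1 = 730 RPM, N2 = 10 teeth
Using N1*w1 = N2*w2
w2 = N1*w1 / N2
w2 = 95*730 / 10
w2 = 69350 / 10
w2 = 6935 RPM

6935 RPM


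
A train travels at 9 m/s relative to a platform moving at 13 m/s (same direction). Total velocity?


Given: object velocity = 9 m/s, platform velocity = 13 m/s (same direction)
Using classical velocity addition: v_total = v_object + v_platform
v_total = 9 + 13
v_total = 22 m/s

22 m/s


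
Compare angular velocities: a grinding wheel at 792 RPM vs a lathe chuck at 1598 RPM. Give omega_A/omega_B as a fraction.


Given: RPM_A = 792, RPM_B = 1598
omega = 2*pi*RPM/60, so omega_A/omega_B = RPM_A / RPM_B
omega_A/omega_B = 792 / 1598
omega_A/omega_B = 396/799

396/799


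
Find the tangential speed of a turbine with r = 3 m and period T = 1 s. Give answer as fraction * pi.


Given: radius r = 3 m, period T = 1 s
Using v = 2*pi*r / T
v = 2*pi*3 / 1
v = 6*pi / 1
v = 6*pi m/s

6*pi m/s


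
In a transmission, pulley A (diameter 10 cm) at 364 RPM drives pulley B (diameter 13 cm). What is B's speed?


Given: D1 = 10 cm, w1 = 364 RPM, D2 = 13 cm
Using D1*w1 = D2*w2
w2 = D1*w1 / D2
w2 = 10*364 / 13
w2 = 3640 / 13
w2 = 280 RPM

280 RPM


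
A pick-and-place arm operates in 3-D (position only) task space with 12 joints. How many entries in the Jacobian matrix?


Given: task space dimension = 3, joints = 12
Jacobian is a 3 x 12 matrix
Total entries = rows * columns
Total = 3 * 12
Total = 36

36


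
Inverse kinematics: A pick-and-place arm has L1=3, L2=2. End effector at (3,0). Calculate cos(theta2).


Given: L1 = 3, L2 = 2, target (x, y) = (3, 0)
Using cos(theta2) = (x^2 + y^2 - L1^2 - L2^2) / (2*L1*L2)
x^2 + y^2 = 3^2 + 0 = 9
L1^2 + L2^2 = 9 + 4 = 13
Numerator = 9 - 13 = -4
Denominator = 2*3*2 = 12
cos(theta2) = -4/12 = -1/3

-1/3


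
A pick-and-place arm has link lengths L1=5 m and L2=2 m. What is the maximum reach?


Given: L1 = 5 m, L2 = 2 m
For a 2-link planar arm, max reach = L1 + L2 (fully extended)
Max reach = 5 + 2
Max reach = 7 m

7 m


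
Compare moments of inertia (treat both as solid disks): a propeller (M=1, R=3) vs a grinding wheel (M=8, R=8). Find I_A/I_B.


Given: M1=1 kg, R1=3 m, M2=8 kg, R2=8 m
For a disk: I = (1/2)*M*R^2, so I_A/I_B = (M1*R1^2)/(M2*R2^2)
M1*R1^2 = 1*9 = 9
M2*R2^2 = 8*64 = 512
I_A/I_B = 9/512 = 9/512

9/512


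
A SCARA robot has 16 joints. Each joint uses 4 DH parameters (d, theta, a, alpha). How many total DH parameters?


Given: 16 joints, 4 DH parameters per joint (d, theta, a, alpha)
Total DH parameters = number_of_joints * 4
Total = 16 * 4
Total = 64

64


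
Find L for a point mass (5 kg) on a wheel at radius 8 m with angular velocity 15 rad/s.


Given: m = 5 kg, r = 8 m, omega = 15 rad/s
For a point mass: I = m*r^2
I = 5*8^2 = 5*64 = 320
L = I*omega = 320*15
L = 4800 kg*m^2/s

4800 kg*m^2/s


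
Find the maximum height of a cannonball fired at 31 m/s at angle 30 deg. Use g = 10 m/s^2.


Given: v0 = 31 m/s, theta = 30 deg, g = 10 m/s^2
sin^2(30) = 1/4
Using H = v0^2 * sin^2(theta) / (2*g)
H = 31^2 * 1/4 / (2*10)
H = 961 * 1/4 / 20
H = 961/4 / 20
H = 961/80 m

961/80 m


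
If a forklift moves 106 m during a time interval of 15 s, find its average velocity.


Given: distance d = 106 m, time t = 15 s
Using v = d / t
v = 106 / 15
v = 106/15 m/s

106/15 m/s


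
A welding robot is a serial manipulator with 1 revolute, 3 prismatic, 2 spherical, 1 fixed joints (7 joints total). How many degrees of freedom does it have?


Given: serial robot with 1 revolute, 3 prismatic, 2 spherical, 1 fixed joints
DOF contribution per joint type: revolute=1, prismatic=1, spherical=3, fixed=0
DOF = 1*1 + 3*1 + 2*3 + 1*0
DOF = 10

10


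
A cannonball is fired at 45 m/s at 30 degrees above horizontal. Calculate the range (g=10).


Given: v0 = 45 m/s, theta = 30 deg, g = 10 m/s^2
sin(2*30) = sin(60) = sqrt(3)/2
Using R = v0^2 * sin(2*theta) / g
R = 45^2 * (sqrt(3)/2) / 10
R = 2025 * sqrt(3) / 20
R = 405/4*sqrt(3) m

405/4*sqrt(3) m


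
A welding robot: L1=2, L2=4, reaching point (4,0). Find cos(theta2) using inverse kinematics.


Given: L1 = 2, L2 = 4, target (x, y) = (4, 0)
Using cos(theta2) = (x^2 + y^2 - L1^2 - L2^2) / (2*L1*L2)
x^2 + y^2 = 4^2 + 0 = 16
L1^2 + L2^2 = 4 + 16 = 20
Numerator = 16 - 20 = -4
Denominator = 2*2*4 = 16
cos(theta2) = -4/16 = -1/4

-1/4


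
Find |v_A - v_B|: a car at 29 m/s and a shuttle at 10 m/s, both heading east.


Given: v_A = 29 m/s east, v_B = 10 m/s east
Both move in the same direction; relative speed = |v_A - v_B|
|29 - 10| = |19|
= 19 m/s

19 m/s


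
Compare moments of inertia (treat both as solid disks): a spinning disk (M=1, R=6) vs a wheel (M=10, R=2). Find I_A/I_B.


Given: M1=1 kg, R1=6 m, M2=10 kg, R2=2 m
For a disk: I = (1/2)*M*R^2, so I_A/I_B = (M1*R1^2)/(M2*R2^2)
M1*R1^2 = 1*36 = 36
M2*R2^2 = 10*4 = 40
I_A/I_B = 36/40 = 9/10

9/10


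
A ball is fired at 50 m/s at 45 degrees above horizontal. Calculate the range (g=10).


Given: v0 = 50 m/s, theta = 45 deg, g = 10 m/s^2
sin(2*45) = sin(90) = 1
Using R = v0^2 * sin(2*theta) / g
R = 50^2 * 1 / 10
R = 2500 / 10
R = 250 m

250 m


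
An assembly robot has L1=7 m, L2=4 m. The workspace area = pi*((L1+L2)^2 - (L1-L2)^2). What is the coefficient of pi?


Given: L1 = 7, L2 = 4
(L1+L2)^2 = (11)^2 = 121
(L1-L2)^2 = (3)^2 = 9
Difference = 121 - 9 = 112
This equals 4*L1*L2 = 4*7*4 = 112
Workspace area = 112*pi

112


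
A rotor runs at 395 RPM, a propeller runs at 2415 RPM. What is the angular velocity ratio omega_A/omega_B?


Given: RPM_A = 395, RPM_B = 2415
omega = 2*pi*RPM/60, so omega_A/omega_B = RPM_A / RPM_B
omega_A/omega_B = 395 / 2415
omega_A/omega_B = 79/483

79/483


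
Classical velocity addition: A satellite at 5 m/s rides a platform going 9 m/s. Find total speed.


Given: object velocity = 5 m/s, platform velocity = 9 m/s (same direction)
Using classical velocity addition: v_total = v_object + v_platform
v_total = 5 + 9
v_total = 14 m/s

14 m/s


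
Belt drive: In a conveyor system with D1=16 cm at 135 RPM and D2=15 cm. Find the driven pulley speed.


Given: D1 = 16 cm, w1 = 135 RPM, D2 = 15 cm
Using D1*w1 = D2*w2
w2 = D1*w1 / D2
w2 = 16*135 / 15
w2 = 2160 / 15
w2 = 144 RPM

144 RPM


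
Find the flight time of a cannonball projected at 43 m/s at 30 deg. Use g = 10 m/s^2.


Given: v0 = 43 m/s, theta = 30 deg, g = 10 m/s^2
sin(30) = 1/2
Using T = 2*v0*sin(theta) / g
T = 2*43*1/2 / 10
T = 43 / 10
T = 43/10 s

43/10 s


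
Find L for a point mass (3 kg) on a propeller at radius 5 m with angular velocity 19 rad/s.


Given: m = 3 kg, r = 5 m, omega = 19 rad/s
For a point mass: I = m*r^2
I = 3*5^2 = 3*25 = 75
L = I*omega = 75*19
L = 1425 kg*m^2/s

1425 kg*m^2/s


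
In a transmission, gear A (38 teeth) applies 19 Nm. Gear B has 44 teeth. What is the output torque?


Given: N1 = 38, N2 = 44, T1 = 19 Nm
Using T2/T1 = N2/N1
T2 = T1 * N2 / N1
T2 = 19 * 44 / 38
T2 = 836 / 38
T2 = 22 Nm

22 Nm


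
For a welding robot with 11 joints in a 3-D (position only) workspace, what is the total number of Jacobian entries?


Given: task space dimension = 3, joints = 11
Jacobian is a 3 x 11 matrix
Total entries = rows * columns
Total = 3 * 11
Total = 33

33


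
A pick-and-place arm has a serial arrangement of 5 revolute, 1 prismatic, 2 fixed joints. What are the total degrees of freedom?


Given: serial robot with 5 revolute, 1 prismatic, 2 fixed joints
DOF contribution per joint type: revolute=1, prismatic=1, spherical=3, fixed=0
DOF = 5*1 + 1*1 + 2*0
DOF = 6

6


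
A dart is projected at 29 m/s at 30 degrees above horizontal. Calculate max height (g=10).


Given: v0 = 29 m/s, theta = 30 deg, g = 10 m/s^2
sin^2(30) = 1/4
Using H = v0^2 * sin^2(theta) / (2*g)
H = 29^2 * 1/4 / (2*10)
H = 841 * 1/4 / 20
H = 841/4 / 20
H = 841/80 m

841/80 m


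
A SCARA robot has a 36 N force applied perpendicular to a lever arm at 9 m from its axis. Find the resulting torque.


Given: F = 36 N, r = 9 m, angle = 90 deg (perpendicular)
Using tau = F * r * sin(90)
sin(90) = 1
tau = 36 * 9 * 1
tau = 324 Nm

324 Nm


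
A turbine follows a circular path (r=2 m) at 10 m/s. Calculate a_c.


Given: v = 10 m/s, r = 2 m
Using a_c = v^2 / r
a_c = 10^2 / 2
a_c = 100 / 2
a_c = 50 m/s^2

50 m/s^2


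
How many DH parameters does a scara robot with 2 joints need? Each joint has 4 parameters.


Given: 2 joints, 4 DH parameters per joint (d, theta, a, alpha)
Total DH parameters = number_of_joints * 4
Total = 2 * 4
Total = 8

8


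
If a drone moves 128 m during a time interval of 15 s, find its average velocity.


Given: distance d = 128 m, time t = 15 s
Using v = d / t
v = 128 / 15
v = 128/15 m/s

128/15 m/s


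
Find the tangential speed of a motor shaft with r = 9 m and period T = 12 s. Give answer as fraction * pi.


Given: radius r = 9 m, period T = 12 s
Using v = 2*pi*r / T
v = 2*pi*9 / 12
v = 18*pi / 12
v = 3/2*pi m/s

3/2*pi m/s


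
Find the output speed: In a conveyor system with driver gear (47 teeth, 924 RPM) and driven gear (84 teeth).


Given: N1 = 47 teeth, w1 = 924 RPM, N2 = 84 teeth
Using N1*w1 = N2*w2
w2 = N1*w1 / N2
w2 = 47*924 / 84
w2 = 43428 / 84
w2 = 517 RPM

517 RPM


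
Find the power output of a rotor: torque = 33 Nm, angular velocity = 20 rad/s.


Given: tau = 33 Nm, omega = 20 rad/s
Using P = tau * omega
P = 33 * 20
P = 660 W

660 W


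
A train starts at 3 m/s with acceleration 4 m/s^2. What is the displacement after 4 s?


Given: v0 = 3 m/s, a = 4 m/s^2, t = 4 s
Using s = v0*t + (1/2)*a*t^2
s = 3*4 + (1/2)*4*4^2
s = 12 + (1/2)*64
s = 12 + 32
s = 44

44 m


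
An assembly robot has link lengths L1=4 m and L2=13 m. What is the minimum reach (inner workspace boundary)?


Given: L1 = 4 m, L2 = 13 m
For a 2-link planar arm, min reach = |L1 - L2| (second link folded back)
Min reach = |4 - 13|
Min reach = 9 m

9 m


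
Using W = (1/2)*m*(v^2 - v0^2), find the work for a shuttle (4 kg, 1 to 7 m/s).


Given: m = 4 kg, v0 = 1 m/s, v = 7 m/s
Using W = (1/2)*m*(v^2 - v0^2)
v^2 = 7^2 = 49
v0^2 = 1^2 = 1
v^2 - v0^2 = 49 - 1 = 48
W = (1/2)*4*48 = 96 J

96 J


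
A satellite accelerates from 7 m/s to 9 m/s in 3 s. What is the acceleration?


Given: initial velocity v0 = 7 m/s, final velocity v = 9 m/s, time t = 3 s
Using a = (v - v0) / t
a = (9 - 7) / 3
a = 2 / 3
a = 2/3 m/s^2

2/3 m/s^2


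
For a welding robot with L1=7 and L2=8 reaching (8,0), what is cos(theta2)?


Given: L1 = 7, L2 = 8, target (x, y) = (8, 0)
Using cos(theta2) = (x^2 + y^2 - L1^2 - L2^2) / (2*L1*L2)
x^2 + y^2 = 8^2 + 0 = 64
L1^2 + L2^2 = 49 + 64 = 113
Numerator = 64 - 113 = -49
Denominator = 2*7*8 = 112
cos(theta2) = -49/112 = -7/16

-7/16


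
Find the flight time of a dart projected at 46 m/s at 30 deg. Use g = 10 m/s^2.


Given: v0 = 46 m/s, theta = 30 deg, g = 10 m/s^2
sin(30) = 1/2
Using T = 2*v0*sin(theta) / g
T = 2*46*1/2 / 10
T = 46 / 10
T = 23/5 s

23/5 s


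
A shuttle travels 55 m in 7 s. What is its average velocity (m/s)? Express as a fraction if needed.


Given: distance d = 55 m, time t = 7 s
Using v = d / t
v = 55 / 7
v = 55/7 m/s

55/7 m/s


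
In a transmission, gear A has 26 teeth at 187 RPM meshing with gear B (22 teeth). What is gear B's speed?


Given: N1 = 26 teeth, w1 = 187 RPM, N2 = 22 teeth
Using N1*w1 = N2*w2
w2 = N1*w1 / N2
w2 = 26*187 / 22
w2 = 4862 / 22
w2 = 221 RPM

221 RPM


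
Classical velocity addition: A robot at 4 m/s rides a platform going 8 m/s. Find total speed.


Given: object velocity = 4 m/s, platform velocity = 8 m/s (same direction)
Using classical velocity addition: v_total = v_object + v_platform
v_total = 4 + 8
v_total = 12 m/s

12 m/s


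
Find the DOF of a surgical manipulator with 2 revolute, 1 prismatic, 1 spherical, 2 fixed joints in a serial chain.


Given: serial robot with 2 revolute, 1 prismatic, 1 spherical, 2 fixed joints
DOF contribution per joint type: revolute=1, prismatic=1, spherical=3, fixed=0
DOF = 2*1 + 1*1 + 1*3 + 2*0
DOF = 6

6


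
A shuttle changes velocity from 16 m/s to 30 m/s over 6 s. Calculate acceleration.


Given: initial velocity v0 = 16 m/s, final velocity v = 30 m/s, time t = 6 s
Using a = (v - v0) / t
a = (30 - 16) / 6
a = 14 / 6
a = 7/3 m/s^2

7/3 m/s^2


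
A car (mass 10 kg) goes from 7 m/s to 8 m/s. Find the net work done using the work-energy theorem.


Given: m = 10 kg, v0 = 7 m/s, v = 8 m/s
Using W = (1/2)*m*(v^2 - v0^2)
v^2 = 8^2 = 64
v0^2 = 7^2 = 49
v^2 - v0^2 = 64 - 49 = 15
W = (1/2)*10*15 = 75 J

75 J


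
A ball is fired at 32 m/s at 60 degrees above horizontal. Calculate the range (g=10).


Given: v0 = 32 m/s, theta = 60 deg, g = 10 m/s^2
sin(2*60) = sin(120) = sqrt(3)/2
Using R = v0^2 * sin(2*theta) / g
R = 32^2 * (sqrt(3)/2) / 10
R = 1024 * sqrt(3) / 20
R = 256/5*sqrt(3) m

256/5*sqrt(3) m


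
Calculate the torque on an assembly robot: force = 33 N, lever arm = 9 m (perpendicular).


Given: F = 33 N, r = 9 m, angle = 90 deg (perpendicular)
Using tau = F * r * sin(90)
sin(90) = 1
tau = 33 * 9 * 1
tau = 297 Nm

297 Nm


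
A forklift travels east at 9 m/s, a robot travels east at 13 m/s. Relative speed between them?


Given: v_A = 9 m/s east, v_B = 13 m/s east
Both move in the same direction; relative speed = |v_A - v_B|
|9 - 13| = |-4|
= 4 m/s

4 m/s


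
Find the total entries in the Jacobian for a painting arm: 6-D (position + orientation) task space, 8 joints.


Given: task space dimension = 6, joints = 8
Jacobian is a 6 x 8 matrix
Total entries = rows * columns
Total = 6 * 8
Total = 48

48


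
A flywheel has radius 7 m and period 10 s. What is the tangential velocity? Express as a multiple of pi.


Given: radius r = 7 m, period T = 10 s
Using v = 2*pi*r / T
v = 2*pi*7 / 10
v = 14*pi / 10
v = 7/5*pi m/s

7/5*pi m/s


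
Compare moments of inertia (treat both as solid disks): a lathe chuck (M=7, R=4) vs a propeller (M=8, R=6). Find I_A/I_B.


Given: M1=7 kg, R1=4 m, M2=8 kg, R2=6 m
For a disk: I = (1/2)*M*R^2, so I_A/I_B = (M1*R1^2)/(M2*R2^2)
M1*R1^2 = 7*16 = 112
M2*R2^2 = 8*36 = 288
I_A/I_B = 112/288 = 7/18

7/18


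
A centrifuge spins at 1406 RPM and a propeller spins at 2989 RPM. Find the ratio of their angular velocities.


Given: RPM_A = 1406, RPM_B = 2989
omega = 2*pi*RPM/60, so omega_A/omega_B = RPM_A / RPM_B
omega_A/omega_B = 1406 / 2989
omega_A/omega_B = 1406/2989

1406/2989


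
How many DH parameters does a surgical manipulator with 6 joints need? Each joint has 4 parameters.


Given: 6 joints, 4 DH parameters per joint (d, theta, a, alpha)
Total DH parameters = number_of_joints * 4
Total = 6 * 4
Total = 24

24


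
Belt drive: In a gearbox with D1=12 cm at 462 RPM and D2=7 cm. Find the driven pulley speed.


Given: D1 = 12 cm, w1 = 462 RPM, D2 = 7 cm
Using D1*w1 = D2*w2
w2 = D1*w1 / D2
w2 = 12*462 / 7
w2 = 5544 / 7
w2 = 792 RPM

792 RPM


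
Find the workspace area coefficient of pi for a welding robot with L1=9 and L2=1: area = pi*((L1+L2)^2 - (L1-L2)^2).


Given: L1 = 9, L2 = 1
(L1+L2)^2 = (10)^2 = 100
(L1-L2)^2 = (8)^2 = 64
Difference = 100 - 64 = 36
This equals 4*L1*L2 = 4*9*1 = 36
Workspace area = 36*pi

36


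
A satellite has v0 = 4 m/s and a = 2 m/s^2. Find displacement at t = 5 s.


Given: v0 = 4 m/s, a = 2 m/s^2, t = 5 s
Using s = v0*t + (1/2)*a*t^2
s = 4*5 + (1/2)*2*5^2
s = 20 + (1/2)*50
s = 20 + 25
s = 45

45 m


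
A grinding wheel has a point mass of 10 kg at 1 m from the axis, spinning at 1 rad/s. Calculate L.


Given: m = 10 kg, r = 1 m, omega = 1 rad/s
For a point mass: I = m*r^2
I = 10*1^2 = 10*1 = 10
L = I*omega = 10*1
L = 10 kg*m^2/s

10 kg*m^2/s


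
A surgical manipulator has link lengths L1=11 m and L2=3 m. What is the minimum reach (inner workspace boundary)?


Given: L1 = 11 m, L2 = 3 m
For a 2-link planar arm, min reach = |L1 - L2| (second link folded back)
Min reach = |11 - 3|
Min reach = 8 m

8 m


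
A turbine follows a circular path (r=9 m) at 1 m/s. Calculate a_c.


Given: v = 1 m/s, r = 9 m
Using a_c = v^2 / r
a_c = 1^2 / 9
a_c = 1 / 9
a_c = 1/9 m/s^2

1/9 m/s^2


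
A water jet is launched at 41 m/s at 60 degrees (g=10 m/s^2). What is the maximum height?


Given: v0 = 41 m/s, theta = 60 deg, g = 10 m/s^2
sin^2(60) = 3/4
Using H = v0^2 * sin^2(theta) / (2*g)
H = 41^2 * 3/4 / (2*10)
H = 1681 * 3/4 / 20
H = 5043/4 / 20
H = 5043/80 m

5043/80 m


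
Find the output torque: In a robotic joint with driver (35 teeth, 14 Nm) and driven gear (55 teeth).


Given: N1 = 35, N2 = 55, T1 = 14 Nm
Using T2/T1 = N2/N1
T2 = T1 * N2 / N1
T2 = 14 * 55 / 35
T2 = 770 / 35
T2 = 22 Nm

22 Nm


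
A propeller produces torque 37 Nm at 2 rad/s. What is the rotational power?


Given: tau = 37 Nm, omega = 2 rad/s
Using P = tau * omega
P = 37 * 2
P = 74 W

74 W


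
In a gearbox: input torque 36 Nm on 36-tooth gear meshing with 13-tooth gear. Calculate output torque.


Given: N1 = 36, N2 = 13, T1 = 36 Nm
Using T2/T1 = N2/N1
T2 = T1 * N2 / N1
T2 = 36 * 13 / 36
T2 = 468 / 36
T2 = 13 Nm

13 Nm


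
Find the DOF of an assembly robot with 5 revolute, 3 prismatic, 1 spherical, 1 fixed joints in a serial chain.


Given: serial robot with 5 revolute, 3 prismatic, 1 spherical, 1 fixed joints
DOF contribution per joint type: revolute=1, prismatic=1, spherical=3, fixed=0
DOF = 5*1 + 3*1 + 1*3 + 1*0
DOF = 11

11


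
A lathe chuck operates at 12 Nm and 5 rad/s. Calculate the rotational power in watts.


Given: tau = 12 Nm, omega = 5 rad/s
Using P = tau * omega
P = 12 * 5
P = 60 W

60 W


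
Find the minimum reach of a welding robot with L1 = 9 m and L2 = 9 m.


Given: L1 = 9 m, L2 = 9 m
For a 2-link planar arm, min reach = |L1 - L2| (second link folded back)
Min reach = |9 - 9|
Min reach = 0 m

0 m


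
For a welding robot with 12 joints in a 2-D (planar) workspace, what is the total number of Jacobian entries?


Given: task space dimension = 2, joints = 12
Jacobian is a 2 x 12 matrix
Total entries = rows * columns
Total = 2 * 12
Total = 24

24


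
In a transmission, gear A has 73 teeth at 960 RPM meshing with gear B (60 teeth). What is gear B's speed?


Given: N1 = 73 teeth, w1 = 960 RPM, N2 = 60 teeth
Using N1*w1 = N2*w2
w2 = N1*w1 / N2
w2 = 73*960 / 60
w2 = 70080 / 60
w2 = 1168 RPM

1168 RPM


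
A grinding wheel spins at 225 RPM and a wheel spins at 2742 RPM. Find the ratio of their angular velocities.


Given: RPM_A = 225, RPM_B = 2742
omega = 2*pi*RPM/60, so omega_A/omega_B = RPM_A / RPM_B
omega_A/omega_B = 225 / 2742
omega_A/omega_B = 75/914

75/914


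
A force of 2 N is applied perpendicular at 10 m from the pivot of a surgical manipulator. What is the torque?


Given: F = 2 N, r = 10 m, angle = 90 deg (perpendicular)
Using tau = F * r * sin(90)
sin(90) = 1
tau = 2 * 10 * 1
tau = 20 Nm

20 Nm


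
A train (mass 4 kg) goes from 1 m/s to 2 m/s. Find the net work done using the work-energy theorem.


Given: m = 4 kg, v0 = 1 m/s, v = 2 m/s
Using W = (1/2)*m*(v^2 - v0^2)
v^2 = 2^2 = 4
v0^2 = 1^2 = 1
v^2 - v0^2 = 4 - 1 = 3
W = (1/2)*4*3 = 6 J

6 J


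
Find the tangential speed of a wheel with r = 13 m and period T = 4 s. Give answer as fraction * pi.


Given: radius r = 13 m, period T = 4 s
Using v = 2*pi*r / T
v = 2*pi*13 / 4
v = 26*pi / 4
v = 13/2*pi m/s

13/2*pi m/s


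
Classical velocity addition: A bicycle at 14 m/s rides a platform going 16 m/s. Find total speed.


Given: object velocity = 14 m/s, platform velocity = 16 m/s (same direction)
Using classical velocity addition: v_total = v_object + v_platform
v_total = 14 + 16
v_total = 30 m/s

30 m/s


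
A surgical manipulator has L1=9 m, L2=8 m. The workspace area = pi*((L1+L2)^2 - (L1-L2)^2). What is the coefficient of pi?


Given: L1 = 9, L2 = 8
(L1+L2)^2 = (17)^2 = 289
(L1-L2)^2 = (1)^2 = 1
Difference = 289 - 1 = 288
This equals 4*L1*L2 = 4*9*8 = 288
Workspace area = 288*pi

288


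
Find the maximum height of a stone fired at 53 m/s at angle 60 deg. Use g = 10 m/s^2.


Given: v0 = 53 m/s, theta = 60 deg, g = 10 m/s^2
sin^2(60) = 3/4
Using H = v0^2 * sin^2(theta) / (2*g)
H = 53^2 * 3/4 / (2*10)
H = 2809 * 3/4 / 20
H = 8427/4 / 20
H = 8427/80 m

8427/80 m


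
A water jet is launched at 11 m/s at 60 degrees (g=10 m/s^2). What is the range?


Given: v0 = 11 m/s, theta = 60 deg, g = 10 m/s^2
sin(2*60) = sin(120) = sqrt(3)/2
Using R = v0^2 * sin(2*theta) / g
R = 11^2 * (sqrt(3)/2) / 10
R = 121 * sqrt(3) / 20
R = 121/20*sqrt(3) m

121/20*sqrt(3) m


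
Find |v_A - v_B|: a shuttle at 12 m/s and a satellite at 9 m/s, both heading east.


Given: v_A = 12 m/s east, v_B = 9 m/s east
Both move in the same direction; relative speed = |v_A - v_B|
|12 - 9| = |3|
= 3 m/s

3 m/s


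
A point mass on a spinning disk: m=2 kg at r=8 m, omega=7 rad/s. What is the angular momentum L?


Given: m = 2 kg, r = 8 m, omega = 7 rad/s
For a point mass: I = m*r^2
I = 2*8^2 = 2*64 = 128
L = I*omega = 128*7
L = 896 kg*m^2/s

896 kg*m^2/s


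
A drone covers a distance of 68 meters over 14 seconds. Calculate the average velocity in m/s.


Given: distance d = 68 m, time t = 14 s
Using v = d / t
v = 68 / 14
v = 34/7 m/s

34/7 m/s


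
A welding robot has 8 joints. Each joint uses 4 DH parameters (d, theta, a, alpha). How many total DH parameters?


Given: 8 joints, 4 DH parameters per joint (d, theta, a, alpha)
Total DH parameters = number_of_joints * 4
Total = 8 * 4
Total = 32

32


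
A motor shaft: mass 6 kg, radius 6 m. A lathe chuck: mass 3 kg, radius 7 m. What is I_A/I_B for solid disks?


Given: M1=6 kg, R1=6 m, M2=3 kg, R2=7 m
For a disk: I = (1/2)*M*R^2, so I_A/I_B = (M1*R1^2)/(M2*R2^2)
M1*R1^2 = 6*36 = 216
M2*R2^2 = 3*49 = 147
I_A/I_B = 216/147 = 72/49

72/49


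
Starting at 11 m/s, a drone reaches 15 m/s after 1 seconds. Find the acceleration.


Given: initial velocity v0 = 11 m/s, final velocity v = 15 m/s, time t = 1 s
Using a = (v - v0) / t
a = (15 - 11) / 1
a = 4 / 1
a = 4 m/s^2

4 m/s^2


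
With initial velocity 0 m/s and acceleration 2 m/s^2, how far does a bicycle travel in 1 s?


Given: v0 = 0 m/s, a = 2 m/s^2, t = 1 s
Using s = v0*t + (1/2)*a*t^2
s = 0*1 + (1/2)*2*1^2
s = 0 + (1/2)*2
s = 0 + 1
s = 1

1 m


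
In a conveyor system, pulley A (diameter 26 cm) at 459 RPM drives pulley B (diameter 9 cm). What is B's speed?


Given: D1 = 26 cm, w1 = 459 RPM, D2 = 9 cm
Using D1*w1 = D2*w2
w2 = D1*w1 / D2
w2 = 26*459 / 9
w2 = 11934 / 9
w2 = 1326 RPM

1326 RPM


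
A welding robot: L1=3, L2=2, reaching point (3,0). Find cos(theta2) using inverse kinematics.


Given: L1 = 3, L2 = 2, target (x, y) = (3, 0)
Using cos(theta2) = (x^2 + y^2 - L1^2 - L2^2) / (2*L1*L2)
x^2 + y^2 = 3^2 + 0 = 9
L1^2 + L2^2 = 9 + 4 = 13
Numerator = 9 - 13 = -4
Denominator = 2*3*2 = 12
cos(theta2) = -4/12 = -1/3

-1/3


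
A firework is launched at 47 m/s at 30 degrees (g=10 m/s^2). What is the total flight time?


Given: v0 = 47 m/s, theta = 30 deg, g = 10 m/s^2
sin(30) = 1/2
Using T = 2*v0*sin(theta) / g
T = 2*47*1/2 / 10
T = 47 / 10
T = 47/10 s

47/10 s


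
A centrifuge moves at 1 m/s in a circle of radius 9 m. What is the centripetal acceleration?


Given: v = 1 m/s, r = 9 m
Using a_c = v^2 / r
a_c = 1^2 / 9
a_c = 1 / 9
a_c = 1/9 m/s^2

1/9 m/s^2


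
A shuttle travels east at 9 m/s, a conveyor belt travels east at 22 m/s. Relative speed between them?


Given: v_A = 9 m/s east, v_B = 22 m/s east
Both move in the same direction; relative speed = |v_A - v_B|
|9 - 22| = |-13|
= 13 m/s

13 m/s


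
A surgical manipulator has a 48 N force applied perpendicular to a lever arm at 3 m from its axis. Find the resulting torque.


Given: F = 48 N, r = 3 m, angle = 90 deg (perpendicular)
Using tau = F * r * sin(90)
sin(90) = 1
tau = 48 * 3 * 1
tau = 144 Nm

144 Nm


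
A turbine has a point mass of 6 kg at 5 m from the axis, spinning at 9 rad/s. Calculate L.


Given: m = 6 kg, r = 5 m, omega = 9 rad/s
For a point mass: I = m*r^2
I = 6*5^2 = 6*25 = 150
L = I*omega = 150*9
L = 1350 kg*m^2/s

1350 kg*m^2/s


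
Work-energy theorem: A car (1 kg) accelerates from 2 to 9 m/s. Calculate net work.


Given: m = 1 kg, v0 = 2 m/s, v = 9 m/s
Using W = (1/2)*m*(v^2 - v0^2)
v^2 = 9^2 = 81
v0^2 = 2^2 = 4
v^2 - v0^2 = 81 - 4 = 77
W = (1/2)*1*77 = 77/2 J

77/2 J


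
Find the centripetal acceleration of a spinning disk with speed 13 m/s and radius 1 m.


Given: v = 13 m/s, r = 1 m
Using a_c = v^2 / r
a_c = 13^2 / 1
a_c = 169 / 1
a_c = 169 m/s^2

169 m/s^2


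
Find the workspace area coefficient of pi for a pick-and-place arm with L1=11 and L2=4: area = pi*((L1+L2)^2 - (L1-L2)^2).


Given: L1 = 11, L2 = 4
(L1+L2)^2 = (15)^2 = 225
(L1-L2)^2 = (7)^2 = 49
Difference = 225 - 49 = 176
This equals 4*L1*L2 = 4*11*4 = 176
Workspace area = 176*pi

176


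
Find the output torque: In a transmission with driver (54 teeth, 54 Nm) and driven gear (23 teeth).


Given: N1 = 54, N2 = 23, T1 = 54 Nm
Using T2/T1 = N2/N1
T2 = T1 * N2 / N1
T2 = 54 * 23 / 54
T2 = 1242 / 54
T2 = 23 Nm

23 Nm


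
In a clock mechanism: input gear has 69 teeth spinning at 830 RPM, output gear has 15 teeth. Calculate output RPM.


Given: N1 = 69 teeth, w1 = 830 RPM, N2 = 15 teeth
Using N1*w1 = N2*w2
w2 = N1*w1 / N2
w2 = 69*830 / 15
w2 = 57270 / 15
w2 = 3818 RPM

3818 RPM


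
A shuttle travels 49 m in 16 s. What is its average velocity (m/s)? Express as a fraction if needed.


Given: distance d = 49 m, time t = 16 s
Using v = d / t
v = 49 / 16
v = 49/16 m/s

49/16 m/s


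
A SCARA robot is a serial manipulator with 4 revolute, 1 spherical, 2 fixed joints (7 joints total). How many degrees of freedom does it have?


Given: serial robot with 4 revolute, 1 spherical, 2 fixed joints
DOF contribution per joint type: revolute=1, prismatic=1, spherical=3, fixed=0
DOF = 4*1 + 1*3 + 2*0
DOF = 7

7


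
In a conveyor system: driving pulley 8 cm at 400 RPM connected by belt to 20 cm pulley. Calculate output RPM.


Given: D1 = 8 cm, w1 = 400 RPM, D2 = 20 cm
Using D1*w1 = D2*w2
w2 = D1*w1 / D2
w2 = 8*400 / 20
w2 = 3200 / 20
w2 = 160 RPM

160 RPM


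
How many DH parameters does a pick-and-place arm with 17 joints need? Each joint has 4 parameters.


Given: 17 joints, 4 DH parameters per joint (d, theta, a, alpha)
Total DH parameters = number_of_joints * 4
Total = 17 * 4
Total = 68

68


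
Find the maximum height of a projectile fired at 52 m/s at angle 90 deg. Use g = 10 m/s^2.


Given: v0 = 52 m/s, theta = 90 deg, g = 10 m/s^2
sin^2(90) = 1
Using H = v0^2 * sin^2(theta) / (2*g)
H = 52^2 * 1 / (2*10)
H = 2704 * 1 / 20
H = 2704 / 20
H = 676/5 m

676/5 m


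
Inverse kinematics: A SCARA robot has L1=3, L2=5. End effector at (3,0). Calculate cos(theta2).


Given: L1 = 3, L2 = 5, target (x, y) = (3, 0)
Using cos(theta2) = (x^2 + y^2 - L1^2 - L2^2) / (2*L1*L2)
x^2 + y^2 = 3^2 + 0 = 9
L1^2 + L2^2 = 9 + 25 = 34
Numerator = 9 - 34 = -25
Denominator = 2*3*5 = 30
cos(theta2) = -25/30 = -5/6

-5/6


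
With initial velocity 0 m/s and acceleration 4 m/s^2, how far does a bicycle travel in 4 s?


Given: v0 = 0 m/s, a = 4 m/s^2, t = 4 s
Using s = v0*t + (1/2)*a*t^2
s = 0*4 + (1/2)*4*4^2
s = 0 + (1/2)*64
s = 0 + 32
s = 32

32 m


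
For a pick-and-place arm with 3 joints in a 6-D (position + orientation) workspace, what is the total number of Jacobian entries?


Given: task space dimension = 6, joints = 3
Jacobian is a 6 x 3 matrix
Total entries = rows * columns
Total = 6 * 3
Total = 18

18


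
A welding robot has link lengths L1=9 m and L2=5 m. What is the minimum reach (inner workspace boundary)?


Given: L1 = 9 m, L2 = 5 m
For a 2-link planar arm, min reach = |L1 - L2| (second link folded back)
Min reach = |9 - 5|
Min reach = 4 m

4 m


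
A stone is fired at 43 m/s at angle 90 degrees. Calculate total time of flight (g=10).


Given: v0 = 43 m/s, theta = 90 deg, g = 10 m/s^2
sin(90) = 1
Using T = 2*v0*sin(theta) / g
T = 2*43*1 / 10
T = 86 / 10
T = 43/5 s

43/5 s


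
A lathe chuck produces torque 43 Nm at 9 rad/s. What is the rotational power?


Given: tau = 43 Nm, omega = 9 rad/s
Using P = tau * omega
P = 43 * 9
P = 387 W

387 W


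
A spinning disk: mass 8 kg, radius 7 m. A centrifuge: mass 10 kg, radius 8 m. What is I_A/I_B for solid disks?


Given: M1=8 kg, R1=7 m, M2=10 kg, R2=8 m
For a disk: I = (1/2)*M*R^2, so I_A/I_B = (M1*R1^2)/(M2*R2^2)
M1*R1^2 = 8*49 = 392
M2*R2^2 = 10*64 = 640
I_A/I_B = 392/640 = 49/80

49/80


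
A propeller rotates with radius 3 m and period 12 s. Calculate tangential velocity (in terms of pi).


Given: radius r = 3 m, period T = 12 s
Using v = 2*pi*r / T
v = 2*pi*3 / 12
v = 6*pi / 12
v = 1/2*pi m/s

1/2*pi m/s


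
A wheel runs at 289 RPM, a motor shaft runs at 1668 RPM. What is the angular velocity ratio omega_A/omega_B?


Given: RPM_A = 289, RPM_B = 1668
omega = 2*pi*RPM/60, so omega_A/omega_B = RPM_A / RPM_B
omega_A/omega_B = 289 / 1668
omega_A/omega_B = 289/1668

289/1668


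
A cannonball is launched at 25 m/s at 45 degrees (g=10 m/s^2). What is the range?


Given: v0 = 25 m/s, theta = 45 deg, g = 10 m/s^2
sin(2*45) = sin(90) = 1
Using R = v0^2 * sin(2*theta) / g
R = 25^2 * 1 / 10
R = 625 / 10
R = 125/2 m

125/2 m


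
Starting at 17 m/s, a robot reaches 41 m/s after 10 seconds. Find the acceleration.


Given: initial velocity v0 = 17 m/s, final velocity v = 41 m/s, time t = 10 s
Using a = (v - v0) / t
a = (41 - 17) / 10
a = 24 / 10
a = 12/5 m/s^2

12/5 m/s^2


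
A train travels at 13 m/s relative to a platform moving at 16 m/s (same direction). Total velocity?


Given: object velocity = 13 m/s, platform velocity = 16 m/s (same direction)
Using classical velocity addition: v_total = v_object + v_platform
v_total = 13 + 16
v_total = 29 m/s

29 m/s


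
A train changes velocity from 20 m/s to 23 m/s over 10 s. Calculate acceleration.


Given: initial velocity v0 = 20 m/s, final velocity v = 23 m/s, time t = 10 s
Using a = (v - v0) / t
a = (23 - 20) / 10
a = 3 / 10
a = 3/10 m/s^2

3/10 m/s^2


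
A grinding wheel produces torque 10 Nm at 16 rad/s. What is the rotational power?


Given: tau = 10 Nm, omega = 16 rad/s
Using P = tau * omega
P = 10 * 16
P = 160 W

160 W


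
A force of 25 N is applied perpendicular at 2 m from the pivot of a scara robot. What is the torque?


Given: F = 25 N, r = 2 m, angle = 90 deg (perpendicular)
Using tau = F * r * sin(90)
sin(90) = 1
tau = 25 * 2 * 1
tau = 50 Nm

50 Nm


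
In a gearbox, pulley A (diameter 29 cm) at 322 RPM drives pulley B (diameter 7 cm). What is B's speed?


Given: D1 = 29 cm, w1 = 322 RPM, D2 = 7 cm
Using D1*w1 = D2*w2
w2 = D1*w1 / D2
w2 = 29*322 / 7
w2 = 9338 / 7
w2 = 1334 RPM

1334 RPM


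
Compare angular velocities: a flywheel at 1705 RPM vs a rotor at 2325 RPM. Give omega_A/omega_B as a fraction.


Given: RPM_A = 1705, RPM_B = 2325
omega = 2*pi*RPM/60, so omega_A/omega_B = RPM_A / RPM_B
omega_A/omega_B = 1705 / 2325
omega_A/omega_B = 11/15

11/15


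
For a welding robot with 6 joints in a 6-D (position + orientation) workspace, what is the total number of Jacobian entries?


Given: task space dimension = 6, joints = 6
Jacobian is a 6 x 6 matrix
Total entries = rows * columns
Total = 6 * 6
Total = 36

36


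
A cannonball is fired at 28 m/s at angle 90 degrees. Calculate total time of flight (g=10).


Given: v0 = 28 m/s, theta = 90 deg, g = 10 m/s^2
sin(90) = 1
Using T = 2*v0*sin(theta) / g
T = 2*28*1 / 10
T = 56 / 10
T = 28/5 s

28/5 s


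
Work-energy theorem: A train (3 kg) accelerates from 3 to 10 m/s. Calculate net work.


Given: m = 3 kg, v0 = 3 m/s, v = 10 m/s
Using W = (1/2)*m*(v^2 - v0^2)
v^2 = 10^2 = 100
v0^2 = 3^2 = 9
v^2 - v0^2 = 100 - 9 = 91
W = (1/2)*3*91 = 273/2 J

273/2 J


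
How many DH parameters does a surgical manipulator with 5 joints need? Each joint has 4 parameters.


Given: 5 joints, 4 DH parameters per joint (d, theta, a, alpha)
Total DH parameters = number_of_joints * 4
Total = 5 * 4
Total = 20

20


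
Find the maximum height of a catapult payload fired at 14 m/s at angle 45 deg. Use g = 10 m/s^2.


Given: v0 = 14 m/s, theta = 45 deg, g = 10 m/s^2
sin^2(45) = 1/2
Using H = v0^2 * sin^2(theta) / (2*g)
H = 14^2 * 1/2 / (2*10)
H = 196 * 1/2 / 20
H = 98 / 20
H = 49/10 m

49/10 m


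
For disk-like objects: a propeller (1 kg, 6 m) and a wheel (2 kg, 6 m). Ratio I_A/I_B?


Given: M1=1 kg, R1=6 m, M2=2 kg, R2=6 m
For a disk: I = (1/2)*M*R^2, so I_A/I_B = (M1*R1^2)/(M2*R2^2)
M1*R1^2 = 1*36 = 36
M2*R2^2 = 2*36 = 72
I_A/I_B = 36/72 = 1/2

1/2


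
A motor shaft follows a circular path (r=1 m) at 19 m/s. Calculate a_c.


Given: v = 19 m/s, r = 1 m
Using a_c = v^2 / r
a_c = 19^2 / 1
a_c = 361 / 1
a_c = 361 m/s^2

361 m/s^2


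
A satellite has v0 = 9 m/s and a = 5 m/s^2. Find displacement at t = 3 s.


Given: v0 = 9 m/s, a = 5 m/s^2, t = 3 s
Using s = v0*t + (1/2)*a*t^2
s = 9*3 + (1/2)*5*3^2
s = 27 + (1/2)*45
s = 27 + 45/2
s = 99/2

99/2 m


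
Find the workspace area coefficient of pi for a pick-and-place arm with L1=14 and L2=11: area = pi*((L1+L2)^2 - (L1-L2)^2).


Given: L1 = 14, L2 = 11
(L1+L2)^2 = (25)^2 = 625
(L1-L2)^2 = (3)^2 = 9
Difference = 625 - 9 = 616
This equals 4*L1*L2 = 4*14*11 = 616
Workspace area = 616*pi

616


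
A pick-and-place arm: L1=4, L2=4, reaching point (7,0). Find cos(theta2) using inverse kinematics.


Given: L1 = 4, L2 = 4, target (x, y) = (7, 0)
Using cos(theta2) = (x^2 + y^2 - L1^2 - L2^2) / (2*L1*L2)
x^2 + y^2 = 7^2 + 0 = 49
L1^2 + L2^2 = 16 + 16 = 32
Numerator = 49 - 32 = 17
Denominator = 2*4*4 = 32
cos(theta2) = 17/32 = 17/32

17/32


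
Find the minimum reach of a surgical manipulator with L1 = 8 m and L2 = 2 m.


Given: L1 = 8 m, L2 = 2 m
For a 2-link planar arm, min reach = |L1 - L2| (second link folded back)
Min reach = |8 - 2|
Min reach = 6 m

6 m


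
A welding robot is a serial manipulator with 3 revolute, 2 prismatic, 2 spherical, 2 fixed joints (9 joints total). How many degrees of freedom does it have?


Given: serial robot with 3 revolute, 2 prismatic, 2 spherical, 2 fixed joints
DOF contribution per joint type: revolute=1, prismatic=1, spherical=3, fixed=0
DOF = 3*1 + 2*1 + 2*3 + 2*0
DOF = 11

11


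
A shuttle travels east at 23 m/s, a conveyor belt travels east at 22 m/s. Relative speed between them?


Given: v_A = 23 m/s east, v_B = 22 m/s east
Both move in the same direction; relative speed = |v_A - v_B|
|23 - 22| = |1|
= 1 m/s

1 m/s


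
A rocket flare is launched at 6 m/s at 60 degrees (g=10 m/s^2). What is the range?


Given: v0 = 6 m/s, theta = 60 deg, g = 10 m/s^2
sin(2*60) = sin(120) = sqrt(3)/2
Using R = v0^2 * sin(2*theta) / g
R = 6^2 * (sqrt(3)/2) / 10
R = 36 * sqrt(3) / 20
R = 9/5*sqrt(3) m

9/5*sqrt(3) m


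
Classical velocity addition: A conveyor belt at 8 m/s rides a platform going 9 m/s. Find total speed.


Given: object velocity = 8 m/s, platform velocity = 9 m/s (same direction)
Using classical velocity addition: v_total = v_object + v_platform
v_total = 8 + 9
v_total = 17 m/s

17 m/s


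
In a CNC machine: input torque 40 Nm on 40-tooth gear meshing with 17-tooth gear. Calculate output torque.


Given: N1 = 40, N2 = 17, T1 = 40 Nm
Using T2/T1 = N2/N1
T2 = T1 * N2 / N1
T2 = 40 * 17 / 40
T2 = 680 / 40
T2 = 17 Nm

17 Nm


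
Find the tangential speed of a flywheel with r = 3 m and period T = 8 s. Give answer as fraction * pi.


Given: radius r = 3 m, period T = 8 s
Using v = 2*pi*r / T
v = 2*pi*3 / 8
v = 6*pi / 8
v = 3/4*pi m/s

3/4*pi m/s


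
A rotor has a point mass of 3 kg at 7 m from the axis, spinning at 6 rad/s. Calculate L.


Given: m = 3 kg, r = 7 m, omega = 6 rad/s
For a point mass: I = m*r^2
I = 3*7^2 = 3*49 = 147
L = I*omega = 147*6
L = 882 kg*m^2/s

882 kg*m^2/s


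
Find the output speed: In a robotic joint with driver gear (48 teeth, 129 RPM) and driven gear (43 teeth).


Given: N1 = 48 teeth, w1 = 129 RPM, N2 = 43 teeth
Using N1*w1 = N2*w2
w2 = N1*w1 / N2
w2 = 48*129 / 43
w2 = 6192 / 43
w2 = 144 RPM

144 RPM


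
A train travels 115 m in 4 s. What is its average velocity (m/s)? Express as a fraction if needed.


Given: distance d = 115 m, time t = 4 s
Using v = d / t
v = 115 / 4
v = 115/4 m/s

115/4 m/s


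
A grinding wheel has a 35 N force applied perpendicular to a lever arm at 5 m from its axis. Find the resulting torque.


Given: F = 35 N, r = 5 m, angle = 90 deg (perpendicular)
Using tau = F * r * sin(90)
sin(90) = 1
tau = 35 * 5 * 1
tau = 175 Nm

175 Nm


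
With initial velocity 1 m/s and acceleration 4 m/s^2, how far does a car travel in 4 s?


Given: v0 = 1 m/s, a = 4 m/s^2, t = 4 s
Using s = v0*t + (1/2)*a*t^2
s = 1*4 + (1/2)*4*4^2
s = 4 + (1/2)*64
s = 4 + 32
s = 36

36 m


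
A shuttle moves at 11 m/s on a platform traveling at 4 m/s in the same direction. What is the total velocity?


Given: object velocity = 11 m/s, platform velocity = 4 m/s (same direction)
Using classical velocity addition: v_total = v_object + v_platform
v_total = 11 + 4
v_total = 15 m/s

15 m/s


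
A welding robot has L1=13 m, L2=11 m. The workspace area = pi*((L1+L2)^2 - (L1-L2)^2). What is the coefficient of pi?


Given: L1 = 13, L2 = 11
(L1+L2)^2 = (24)^2 = 576
(L1-L2)^2 = (2)^2 = 4
Difference = 576 - 4 = 572
This equals 4*L1*L2 = 4*13*11 = 572
Workspace area = 572*pi

572


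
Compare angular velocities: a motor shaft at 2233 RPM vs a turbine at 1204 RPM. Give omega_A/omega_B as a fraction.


Given: RPM_A = 2233, RPM_B = 1204
omega = 2*pi*RPM/60, so omega_A/omega_B = RPM_A / RPM_B
omega_A/omega_B = 2233 / 1204
omega_A/omega_B = 319/172

319/172


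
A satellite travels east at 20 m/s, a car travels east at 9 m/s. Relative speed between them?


Given: v_A = 20 m/s east, v_B = 9 m/s east
Both move in the same direction; relative speed = |v_A - v_B|
|20 - 9| = |11|
= 11 m/s

11 m/s


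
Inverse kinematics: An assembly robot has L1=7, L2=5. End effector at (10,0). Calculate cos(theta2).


Given: L1 = 7, L2 = 5, target (x, y) = (10, 0)
Using cos(theta2) = (x^2 + y^2 - L1^2 - L2^2) / (2*L1*L2)
x^2 + y^2 = 10^2 + 0 = 100
L1^2 + L2^2 = 49 + 25 = 74
Numerator = 100 - 74 = 26
Denominator = 2*7*5 = 70
cos(theta2) = 26/70 = 13/35

13/35


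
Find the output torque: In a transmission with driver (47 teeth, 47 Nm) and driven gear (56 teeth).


Given: N1 = 47, N2 = 56, T1 = 47 Nm
Using T2/T1 = N2/N1
T2 = T1 * N2 / N1
T2 = 47 * 56 / 47
T2 = 2632 / 47
T2 = 56 Nm

56 Nm


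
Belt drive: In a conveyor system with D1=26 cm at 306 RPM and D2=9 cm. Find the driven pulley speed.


Given: D1 = 26 cm, w1 = 306 RPM, D2 = 9 cm
Using D1*w1 = D2*w2
w2 = D1*w1 / D2
w2 = 26*306 / 9
w2 = 7956 / 9
w2 = 884 RPM

884 RPM


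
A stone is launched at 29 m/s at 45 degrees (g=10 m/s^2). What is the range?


Given: v0 = 29 m/s, theta = 45 deg, g = 10 m/s^2
sin(2*45) = sin(90) = 1
Using R = v0^2 * sin(2*theta) / g
R = 29^2 * 1 / 10
R = 841 / 10
R = 841/10 m

841/10 m


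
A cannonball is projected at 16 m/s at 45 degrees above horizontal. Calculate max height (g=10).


Given: v0 = 16 m/s, theta = 45 deg, g = 10 m/s^2
sin^2(45) = 1/2
Using H = v0^2 * sin^2(theta) / (2*g)
H = 16^2 * 1/2 / (2*10)
H = 256 * 1/2 / 20
H = 128 / 20
H = 32/5 m

32/5 m
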